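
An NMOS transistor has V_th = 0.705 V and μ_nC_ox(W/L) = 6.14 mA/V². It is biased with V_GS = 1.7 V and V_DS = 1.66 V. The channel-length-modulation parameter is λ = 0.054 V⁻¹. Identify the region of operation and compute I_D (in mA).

V_ov = V_GS − V_th = 1.7 − 0.705 = 0.995 V.
Since V_DS = 1.66 V ≥ V_ov = 0.995 V, the device is in saturation.
I_D = ½ k_n V_ov² (1 + λ V_DS) = 0.5 × 6.14 × 0.995² × (1 + 0.054 × 1.66) = 3.31 mA.

Saturation; I_D = 3.31 mA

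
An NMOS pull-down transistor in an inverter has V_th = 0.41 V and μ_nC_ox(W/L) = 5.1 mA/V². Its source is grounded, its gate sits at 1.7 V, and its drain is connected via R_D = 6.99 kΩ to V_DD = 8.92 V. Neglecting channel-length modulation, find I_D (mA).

I_D = 1.25 mA

V_GS = V_G = 1.7 V, so V_ov = 1.7 − 0.41 = 1.29 V.
Assume saturation: I_D = ½ k_n V_ov² = 0.5 × 5.1 × 1.29² = 4.24 mA, giving V_DS = V_DD − I_D R_D = 8.92 − 4.24 × 6.99 = -20.7 V.
But -20.7 V < V_ov = 1.29 V, so the device is actually in triode.
In triode I_D = k_n[V_ov V_DS − ½ V_DS²] and I_D = (V_DD − V_DS)/R_D. Equating: 17.8 V_DS² − 46.99 V_DS + 8.92 = 0, giving V_DS = 0.206 V (the root below V_ov).
I_D = (8.92 − 0.206) / 6.99 = 1.25 mA.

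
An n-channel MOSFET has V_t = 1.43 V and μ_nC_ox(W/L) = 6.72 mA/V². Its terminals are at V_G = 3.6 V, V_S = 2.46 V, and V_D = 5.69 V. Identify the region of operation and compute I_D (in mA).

V_GS = V_G − V_S = 3.6 − 2.46 = 1.14 V; V_DS = V_D − V_S = 5.69 − 2.46 = 3.23 V.
V_GS = 1.14 V < V_t = 1.43 V, so the transistor is in cutoff.

Cutoff; I_D = 0 mA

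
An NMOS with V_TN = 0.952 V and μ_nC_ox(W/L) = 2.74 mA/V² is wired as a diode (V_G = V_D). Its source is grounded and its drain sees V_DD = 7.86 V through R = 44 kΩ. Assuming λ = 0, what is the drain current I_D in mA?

I_D = 0.149 mA

With gate tied to drain, V_GS = V_DS ≥ V_GS − V_TN, so the device is in saturation.
KCL at the drain: ½ k_n (V_GS − V_TN)² = (V_DD − V_GS)/R.
Let x = V_GS − 0.952. Then 60.3 x² + x − 6.908 = 0, giving x = 0.33 V (positive root), so V_GS = 1.28 V.
I_D = (V_DD − V_GS)/R = (7.86 − 1.28) / 44 = 0.149 mA.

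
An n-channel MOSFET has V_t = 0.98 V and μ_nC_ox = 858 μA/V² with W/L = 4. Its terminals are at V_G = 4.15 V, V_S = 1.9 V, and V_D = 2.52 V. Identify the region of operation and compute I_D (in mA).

Triode; I_D = 2.04 mA

V_GS = V_G − V_S = 4.15 − 1.9 = 2.25 V; V_DS = V_D − V_S = 2.52 − 1.9 = 0.62 V.
k_n = μ_nC_ox · (W/L) = 3.432 mA/V².
V_ov = V_GS − V_t = 2.25 − 0.98 = 1.27 V.
Since V_DS = 0.62 V < V_ov = 1.27 V, the device is in the triode region.
I_D = k_n [V_ov · V_DS − ½ V_DS²] = 3.432 × [1.27 × 0.62 − 0.5 × 0.62²] = 2.04 mA.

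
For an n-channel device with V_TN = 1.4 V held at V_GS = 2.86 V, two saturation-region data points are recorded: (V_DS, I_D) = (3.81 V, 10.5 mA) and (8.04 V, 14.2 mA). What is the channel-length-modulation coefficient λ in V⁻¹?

With V_GS fixed, I_D ∝ (1 + λ V_DS) in saturation, so I_D2/I_D1 = (1 + λ V_DS2)/(1 + λ V_DS1).
14.2/10.5 = 1.352 = (1 + 8.04 λ)/(1 + 3.81 λ).
Solving: λ (I_D1 V_DS2 − I_D2 V_DS1) = I_D2 − I_D1, so λ = (14.2 − 10.5) / (10.5 × 8.04 − 14.2 × 3.81) = 3.7 / 30.3 = 0.122 V⁻¹.

λ = 0.122 V⁻¹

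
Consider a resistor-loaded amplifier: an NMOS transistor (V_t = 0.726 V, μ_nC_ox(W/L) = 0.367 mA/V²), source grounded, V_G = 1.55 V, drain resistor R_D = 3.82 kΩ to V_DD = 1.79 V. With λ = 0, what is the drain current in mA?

V_GS = V_G = 1.55 V, so V_ov = 1.55 − 0.726 = 0.824 V.
Assume saturation: I_D = ½ k_n V_ov² = 0.5 × 0.367 × 0.824² = 0.125 mA, giving V_DS = V_DD − I_D R_D = 1.79 − 0.125 × 3.82 = 1.31 V.
V_DS = 1.31 V ≥ V_ov = 0.824 V, confirming saturation.

I_D = 0.125 mA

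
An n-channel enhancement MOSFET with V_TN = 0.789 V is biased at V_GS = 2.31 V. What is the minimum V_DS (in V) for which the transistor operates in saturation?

The boundary between triode and saturation is V_DS = V_GS − V_TN = V_ov.
V_ov = 2.31 − 0.789 = 1.52 V.

V_DS,sat = 1.52 V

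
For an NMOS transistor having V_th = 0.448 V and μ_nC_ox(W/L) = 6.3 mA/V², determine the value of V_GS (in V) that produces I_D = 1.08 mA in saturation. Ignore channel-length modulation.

V_GS = 1.03 V

In saturation I_D = ½ k_n (V_GS − V_th)², so V_GS − V_th = √(2 I_D / k_n) = √(2 × 1.08 / 6.3) = 0.586 V.
V_GS = 0.448 + 0.586 = 1.03 V.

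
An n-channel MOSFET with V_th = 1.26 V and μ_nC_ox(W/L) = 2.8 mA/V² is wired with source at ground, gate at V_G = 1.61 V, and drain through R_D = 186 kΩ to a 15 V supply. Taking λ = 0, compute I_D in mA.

V_GS = V_G = 1.61 V, so V_ov = 1.61 − 1.26 = 0.35 V.
Assume saturation: I_D = ½ k_n V_ov² = 0.5 × 2.8 × 0.35² = 0.172 mA, giving V_DS = V_DD − I_D R_D = 15 − 0.172 × 186 = -16.9 V.
But -16.9 V < V_ov = 0.35 V, so the device is actually in triode.
In triode I_D = k_n[V_ov V_DS − ½ V_DS²] and I_D = (V_DD − V_DS)/R_D. Equating: 260 V_DS² − 183.3 V_DS + 15 = 0, giving V_DS = 0.0945 V (the root below V_ov).
I_D = (15 − 0.0945) / 186 = 0.0801 mA.

I_D = 0.0801 mA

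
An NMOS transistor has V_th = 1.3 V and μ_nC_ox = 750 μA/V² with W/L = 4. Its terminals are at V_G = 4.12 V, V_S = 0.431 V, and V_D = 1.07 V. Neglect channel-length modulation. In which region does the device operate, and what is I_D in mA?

V_GS = V_G − V_S = 4.12 − 0.431 = 3.69 V; V_DS = V_D − V_S = 1.07 − 0.431 = 0.639 V.
k_n = μ_nC_ox · (W/L) = 3 mA/V².
V_ov = V_GS − V_th = 3.69 − 1.3 = 2.39 V.
Since V_DS = 0.639 V < V_ov = 2.39 V, the device is in the triode region.
I_D = k_n [V_ov · V_DS − ½ V_DS²] = 3 × [2.39 × 0.639 − 0.5 × 0.639²] = 3.97 mA.

Triode; I_D = 3.97 mA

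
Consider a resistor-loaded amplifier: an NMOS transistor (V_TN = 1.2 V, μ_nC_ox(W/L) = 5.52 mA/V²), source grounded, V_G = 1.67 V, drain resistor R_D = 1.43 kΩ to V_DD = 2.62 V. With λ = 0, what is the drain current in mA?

I_D = 0.610 mA

V_GS = V_G = 1.67 V, so V_ov = 1.67 − 1.2 = 0.47 V.
Assume saturation: I_D = ½ k_n V_ov² = 0.5 × 5.52 × 0.47² = 0.61 mA, giving V_DS = V_DD − I_D R_D = 2.62 − 0.61 × 1.43 = 1.75 V.
V_DS = 1.75 V ≥ V_ov = 0.47 V, confirming saturation.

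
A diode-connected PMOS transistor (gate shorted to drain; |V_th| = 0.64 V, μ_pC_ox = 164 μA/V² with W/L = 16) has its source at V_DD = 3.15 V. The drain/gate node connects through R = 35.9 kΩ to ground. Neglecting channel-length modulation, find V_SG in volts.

With gate tied to drain, V_SG = V_SD ≥ V_SG − |V_th|, so the device is in saturation.
k_p = μ_pC_ox · (W/L) = 2.624 mA/V².
KCL at the drain: ½ k_p (V_SG − |V_th|)² = (V_DD − V_SG)/R.
Let x = V_SG − 0.64. Then 47.1 x² + x − 2.51 = 0, giving x = 0.22 V (positive root), so V_SG = 0.86 V.
I_D = (V_DD − V_SG)/R = (3.15 − 0.86) / 35.9 = 0.0638 mA.

V_SG = 0.860 V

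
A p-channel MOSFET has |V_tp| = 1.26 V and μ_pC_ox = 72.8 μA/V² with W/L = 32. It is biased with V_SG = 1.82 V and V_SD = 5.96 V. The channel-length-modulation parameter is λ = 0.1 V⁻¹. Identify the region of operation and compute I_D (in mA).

Saturation; I_D = 0.583 mA

k_p = μ_pC_ox · (W/L) = 2.33 mA/V².
V_ov = V_SG − |V_tp| = 1.82 − 1.26 = 0.56 V.
Since V_SD = 5.96 V ≥ V_ov = 0.56 V, the device is in saturation.
I_D = ½ k_p V_ov² (1 + λ V_SD) = 0.5 × 2.33 × 0.56² × (1 + 0.1 × 5.96) = 0.583 mA.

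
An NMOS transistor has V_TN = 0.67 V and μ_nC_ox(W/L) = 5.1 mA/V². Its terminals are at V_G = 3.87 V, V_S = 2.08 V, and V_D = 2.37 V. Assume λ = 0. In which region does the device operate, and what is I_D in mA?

Triode; I_D = 1.44 mA

V_GS = V_G − V_S = 3.87 − 2.08 = 1.79 V; V_DS = V_D − V_S = 2.37 − 2.08 = 0.29 V.
V_ov = V_GS − V_TN = 1.79 − 0.67 = 1.12 V.
Since V_DS = 0.29 V < V_ov = 1.12 V, the device is in the triode region.
I_D = k_n [V_ov · V_DS − ½ V_DS²] = 5.1 × [1.12 × 0.29 − 0.5 × 0.29²] = 1.44 mA.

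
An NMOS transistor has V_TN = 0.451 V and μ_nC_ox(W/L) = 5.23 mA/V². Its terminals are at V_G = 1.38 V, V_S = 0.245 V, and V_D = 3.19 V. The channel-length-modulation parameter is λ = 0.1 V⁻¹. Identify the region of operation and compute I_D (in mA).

V_GS = V_G − V_S = 1.38 − 0.245 = 1.13 V; V_DS = V_D − V_S = 3.19 − 0.245 = 2.94 V.
V_ov = V_GS − V_TN = 1.13 − 0.451 = 0.684 V.
Since V_DS = 2.94 V ≥ V_ov = 0.684 V, the device is in saturation.
I_D = ½ k_n V_ov² (1 + λ V_DS) = 0.5 × 5.23 × 0.684² × (1 + 0.1 × 2.94) = 1.58 mA.

Saturation; I_D = 1.58 mA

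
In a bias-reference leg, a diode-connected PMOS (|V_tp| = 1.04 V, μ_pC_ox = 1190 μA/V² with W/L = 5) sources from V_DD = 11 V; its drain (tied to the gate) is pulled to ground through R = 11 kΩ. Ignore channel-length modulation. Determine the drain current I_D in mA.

I_D = 0.857 mA

With gate tied to drain, V_SG = V_SD ≥ V_SG − |V_tp|, so the device is in saturation.
k_p = μ_pC_ox · (W/L) = 5.95 mA/V².
KCL at the drain: ½ k_p (V_SG − |V_tp|)² = (V_DD − V_SG)/R.
Let x = V_SG − 1.04. Then 32.7 x² + x − 9.96 = 0, giving x = 0.537 V (positive root), so V_SG = 1.58 V.
I_D = (V_DD − V_SG)/R = (11 − 1.58) / 11 = 0.857 mA.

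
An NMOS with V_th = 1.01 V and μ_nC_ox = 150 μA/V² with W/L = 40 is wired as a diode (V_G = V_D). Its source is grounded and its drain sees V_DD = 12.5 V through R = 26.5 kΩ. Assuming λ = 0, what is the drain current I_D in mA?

I_D = 0.419 mA

With gate tied to drain, V_GS = V_DS ≥ V_GS − V_th, so the device is in saturation.
k_n = μ_nC_ox · (W/L) = 6 mA/V².
KCL at the drain: ½ k_n (V_GS − V_th)² = (V_DD − V_GS)/R.
Let x = V_GS − 1.01. Then 79.5 x² + x − 11.49 = 0, giving x = 0.374 V (positive root), so V_GS = 1.38 V.
I_D = (V_DD − V_GS)/R = (12.5 − 1.38) / 26.5 = 0.419 mA.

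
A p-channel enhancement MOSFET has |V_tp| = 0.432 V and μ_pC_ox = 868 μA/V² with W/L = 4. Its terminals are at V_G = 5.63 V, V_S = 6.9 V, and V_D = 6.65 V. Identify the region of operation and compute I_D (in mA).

V_SG = V_S − V_G = 6.9 − 5.63 = 1.27 V; V_SD = V_S − V_D = 6.9 − 6.65 = 0.25 V.
k_p = μ_pC_ox · (W/L) = 3.472 mA/V².
V_ov = V_SG − |V_tp| = 1.27 − 0.432 = 0.838 V.
Since V_SD = 0.25 V < V_ov = 0.838 V, the device is in the triode region.
I_D = k_p [V_ov · V_SD − ½ V_SD²] = 3.472 × [0.838 × 0.25 − 0.5 × 0.25²] = 0.619 mA.

Triode; I_D = 0.619 mA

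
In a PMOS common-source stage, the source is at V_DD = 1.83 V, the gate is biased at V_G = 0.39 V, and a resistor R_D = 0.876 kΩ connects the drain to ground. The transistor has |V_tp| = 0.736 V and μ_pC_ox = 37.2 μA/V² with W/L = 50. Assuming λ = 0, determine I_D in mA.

I_D = 0.461 mA

V_SG = V_DD − V_G = 1.83 − 0.39 = 1.44 V, so V_ov = 1.44 − 0.736 = 0.704 V.
k_p = μ_pC_ox · (W/L) = 1.86 mA/V².
Assume saturation: I_D = ½ k_p V_ov² = 0.5 × 1.86 × 0.704² = 0.461 mA, giving V_SD = V_DD − I_D R_D = 1.83 − 0.461 × 0.876 = 1.43 V.
V_SD = 1.43 V ≥ V_ov = 0.704 V, confirming saturation.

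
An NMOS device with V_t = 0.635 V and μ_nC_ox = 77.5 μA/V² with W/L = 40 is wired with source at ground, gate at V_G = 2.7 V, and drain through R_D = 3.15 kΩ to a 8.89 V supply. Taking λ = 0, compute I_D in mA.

V_GS = V_G = 2.7 V, so V_ov = 2.7 − 0.635 = 2.07 V.
k_n = μ_nC_ox · (W/L) = 3.1 mA/V².
Assume saturation: I_D = ½ k_n V_ov² = 0.5 × 3.1 × 2.07² = 6.61 mA, giving V_DS = V_DD − I_D R_D = 8.89 − 6.61 × 3.15 = -11.9 V.
But -11.9 V < V_ov = 2.07 V, so the device is actually in triode.
In triode I_D = k_n[V_ov V_DS − ½ V_DS²] and I_D = (V_DD − V_DS)/R_D. Equating: 4.88 V_DS² − 21.16 V_DS + 8.89 = 0, giving V_DS = 0.471 V (the root below V_ov).
I_D = (8.89 − 0.471) / 3.15 = 2.67 mA.

I_D = 2.67 mA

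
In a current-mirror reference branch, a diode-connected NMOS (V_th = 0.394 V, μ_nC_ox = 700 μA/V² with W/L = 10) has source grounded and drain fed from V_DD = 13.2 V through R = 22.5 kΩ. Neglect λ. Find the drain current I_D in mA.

I_D = 0.552 mA

With gate tied to drain, V_GS = V_DS ≥ V_GS − V_th, so the device is in saturation.
k_n = μ_nC_ox · (W/L) = 7 mA/V².
KCL at the drain: ½ k_n (V_GS − V_th)² = (V_DD − V_GS)/R.
Let x = V_GS − 0.394. Then 78.8 x² + x − 12.81 = 0, giving x = 0.397 V (positive root), so V_GS = 0.791 V.
I_D = (V_DD − V_GS)/R = (13.2 − 0.791) / 22.5 = 0.552 mA.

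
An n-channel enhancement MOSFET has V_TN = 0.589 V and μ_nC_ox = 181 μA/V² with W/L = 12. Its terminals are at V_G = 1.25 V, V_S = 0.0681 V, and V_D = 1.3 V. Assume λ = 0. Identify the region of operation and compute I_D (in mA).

V_GS = V_G − V_S = 1.25 − 0.0681 = 1.18 V; V_DS = V_D − V_S = 1.3 − 0.0681 = 1.23 V.
k_n = μ_nC_ox · (W/L) = 2.172 mA/V².
V_ov = V_GS − V_TN = 1.18 − 0.589 = 0.593 V.
Since V_DS = 1.23 V ≥ V_ov = 0.593 V, the device is in saturation.
I_D = ½ k_n V_ov² = 0.5 × 2.172 × 0.593² = 0.382 mA.

Saturation; I_D = 0.382 mA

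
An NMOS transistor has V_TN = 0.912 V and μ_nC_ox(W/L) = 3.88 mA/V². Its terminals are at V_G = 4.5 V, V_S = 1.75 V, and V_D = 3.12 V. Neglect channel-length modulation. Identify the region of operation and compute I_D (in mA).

Triode; I_D = 6.13 mA

V_GS = V_G − V_S = 4.5 − 1.75 = 2.75 V; V_DS = V_D − V_S = 3.12 − 1.75 = 1.37 V.
V_ov = V_GS − V_TN = 2.75 − 0.912 = 1.84 V.
Since V_DS = 1.37 V < V_ov = 1.84 V, the device is in the triode region.
I_D = k_n [V_ov · V_DS − ½ V_DS²] = 3.88 × [1.84 × 1.37 − 0.5 × 1.37²] = 6.13 mA.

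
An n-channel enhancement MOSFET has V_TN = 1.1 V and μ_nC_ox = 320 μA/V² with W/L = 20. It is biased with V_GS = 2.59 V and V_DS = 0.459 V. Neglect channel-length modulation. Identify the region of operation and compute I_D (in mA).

Triode; I_D = 3.70 mA

k_n = μ_nC_ox · (W/L) = 6.4 mA/V².
V_ov = V_GS − V_TN = 2.59 − 1.1 = 1.49 V.
Since V_DS = 0.459 V < V_ov = 1.49 V, the device is in the triode region.
I_D = k_n [V_ov · V_DS − ½ V_DS²] = 6.4 × [1.49 × 0.459 − 0.5 × 0.459²] = 3.7 mA.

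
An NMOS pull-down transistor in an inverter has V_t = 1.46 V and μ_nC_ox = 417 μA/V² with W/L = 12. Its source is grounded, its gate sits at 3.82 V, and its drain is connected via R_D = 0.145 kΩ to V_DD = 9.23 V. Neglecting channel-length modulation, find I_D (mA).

V_GS = V_G = 3.82 V, so V_ov = 3.82 − 1.46 = 2.36 V.
k_n = μ_nC_ox · (W/L) = 5.004 mA/V².
Assume saturation: I_D = ½ k_n V_ov² = 0.5 × 5.004 × 2.36² = 13.9 mA, giving V_DS = V_DD − I_D R_D = 9.23 − 13.9 × 0.145 = 7.21 V.
V_DS = 7.21 V ≥ V_ov = 2.36 V, confirming saturation.

I_D = 13.9 mA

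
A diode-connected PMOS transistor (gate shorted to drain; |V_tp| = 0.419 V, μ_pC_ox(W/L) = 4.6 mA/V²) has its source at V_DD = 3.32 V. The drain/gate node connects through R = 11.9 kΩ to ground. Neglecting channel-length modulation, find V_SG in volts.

V_SG = 0.727 V

With gate tied to drain, V_SG = V_SD ≥ V_SG − |V_tp|, so the device is in saturation.
KCL at the drain: ½ k_p (V_SG − |V_tp|)² = (V_DD − V_SG)/R.
Let x = V_SG − 0.419. Then 27.4 x² + x − 2.901 = 0, giving x = 0.308 V (positive root), so V_SG = 0.727 V.
I_D = (V_DD − V_SG)/R = (3.32 − 0.727) / 11.9 = 0.218 mA.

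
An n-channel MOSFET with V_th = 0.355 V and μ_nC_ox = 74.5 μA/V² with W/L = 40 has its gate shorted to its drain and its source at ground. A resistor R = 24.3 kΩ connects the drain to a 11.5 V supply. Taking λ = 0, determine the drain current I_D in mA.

I_D = 0.436 mA

With gate tied to drain, V_GS = V_DS ≥ V_GS − V_th, so the device is in saturation.
k_n = μ_nC_ox · (W/L) = 2.98 mA/V².
KCL at the drain: ½ k_n (V_GS − V_th)² = (V_DD − V_GS)/R.
Let x = V_GS − 0.355. Then 36.2 x² + x − 11.14 = 0, giving x = 0.541 V (positive root), so V_GS = 0.896 V.
I_D = (V_DD − V_GS)/R = (11.5 − 0.896) / 24.3 = 0.436 mA.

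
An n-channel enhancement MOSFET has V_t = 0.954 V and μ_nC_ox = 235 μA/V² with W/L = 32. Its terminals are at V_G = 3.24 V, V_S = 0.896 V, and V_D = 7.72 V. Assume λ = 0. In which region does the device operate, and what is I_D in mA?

Saturation; I_D = 7.26 mA

V_GS = V_G − V_S = 3.24 − 0.896 = 2.34 V; V_DS = V_D − V_S = 7.72 − 0.896 = 6.82 V.
k_n = μ_nC_ox · (W/L) = 7.52 mA/V².
V_ov = V_GS − V_t = 2.34 − 0.954 = 1.39 V.
Since V_DS = 6.82 V ≥ V_ov = 1.39 V, the device is in saturation.
I_D = ½ k_n V_ov² = 0.5 × 7.52 × 1.39² = 7.26 mA.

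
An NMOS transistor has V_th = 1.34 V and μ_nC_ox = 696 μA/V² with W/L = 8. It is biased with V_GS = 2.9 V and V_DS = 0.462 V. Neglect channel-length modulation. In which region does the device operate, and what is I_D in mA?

Triode; I_D = 3.42 mA

k_n = μ_nC_ox · (W/L) = 5.568 mA/V².
V_ov = V_GS − V_th = 2.9 − 1.34 = 1.56 V.
Since V_DS = 0.462 V < V_ov = 1.56 V, the device is in the triode region.
I_D = k_n [V_ov · V_DS − ½ V_DS²] = 5.568 × [1.56 × 0.462 − 0.5 × 0.462²] = 3.42 mA.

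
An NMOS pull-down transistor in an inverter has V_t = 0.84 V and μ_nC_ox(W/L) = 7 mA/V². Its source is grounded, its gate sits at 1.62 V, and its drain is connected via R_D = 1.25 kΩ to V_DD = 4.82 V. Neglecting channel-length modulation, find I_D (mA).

V_GS = V_G = 1.62 V, so V_ov = 1.62 − 0.84 = 0.78 V.
Assume saturation: I_D = ½ k_n V_ov² = 0.5 × 7 × 0.78² = 2.13 mA, giving V_DS = V_DD − I_D R_D = 4.82 − 2.13 × 1.25 = 2.16 V.
V_DS = 2.16 V ≥ V_ov = 0.78 V, confirming saturation.

I_D = 2.13 mA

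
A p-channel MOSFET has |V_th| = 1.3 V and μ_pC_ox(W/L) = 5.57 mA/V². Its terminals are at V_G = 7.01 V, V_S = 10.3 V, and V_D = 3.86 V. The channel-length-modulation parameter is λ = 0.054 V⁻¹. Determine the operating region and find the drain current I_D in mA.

V_SG = V_S − V_G = 10.3 − 7.01 = 3.29 V; V_SD = V_S − V_D = 10.3 − 3.86 = 6.44 V.
V_ov = V_SG − |V_th| = 3.29 − 1.3 = 1.99 V.
Since V_SD = 6.44 V ≥ V_ov = 1.99 V, the device is in saturation.
I_D = ½ k_p V_ov² (1 + λ V_SD) = 0.5 × 5.57 × 1.99² × (1 + 0.054 × 6.44) = 14.9 mA.

Saturation; I_D = 14.9 mA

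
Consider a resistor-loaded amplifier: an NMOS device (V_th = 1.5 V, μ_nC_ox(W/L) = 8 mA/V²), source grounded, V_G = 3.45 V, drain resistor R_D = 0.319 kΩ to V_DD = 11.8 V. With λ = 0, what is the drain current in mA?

V_GS = V_G = 3.45 V, so V_ov = 3.45 − 1.5 = 1.95 V.
Assume saturation: I_D = ½ k_n V_ov² = 0.5 × 8 × 1.95² = 15.2 mA, giving V_DS = V_DD − I_D R_D = 11.8 − 15.2 × 0.319 = 6.95 V.
V_DS = 6.95 V ≥ V_ov = 1.95 V, confirming saturation.

I_D = 15.2 mA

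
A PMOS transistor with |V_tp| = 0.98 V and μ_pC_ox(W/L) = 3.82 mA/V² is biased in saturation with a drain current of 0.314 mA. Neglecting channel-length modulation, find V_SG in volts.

In saturation I_D = ½ k_p (V_SG − |V_tp|)², so V_SG − |V_tp| = √(2 I_D / k_p) = √(2 × 0.314 / 3.82) = 0.405 V.
V_SG = 0.98 + 0.405 = 1.39 V.

V_SG = 1.39 V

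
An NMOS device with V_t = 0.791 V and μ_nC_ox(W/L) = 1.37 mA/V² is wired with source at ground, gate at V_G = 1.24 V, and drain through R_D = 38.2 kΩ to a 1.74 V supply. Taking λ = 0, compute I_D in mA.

V_GS = V_G = 1.24 V, so V_ov = 1.24 − 0.791 = 0.449 V.
Assume saturation: I_D = ½ k_n V_ov² = 0.5 × 1.37 × 0.449² = 0.138 mA, giving V_DS = V_DD − I_D R_D = 1.74 − 0.138 × 38.2 = -3.54 V.
But -3.54 V < V_ov = 0.449 V, so the device is actually in triode.
In triode I_D = k_n[V_ov V_DS − ½ V_DS²] and I_D = (V_DD − V_DS)/R_D. Equating: 26.2 V_DS² − 24.5 V_DS + 1.74 = 0, giving V_DS = 0.0774 V (the root below V_ov).
I_D = (1.74 − 0.0774) / 38.2 = 0.0435 mA.

I_D = 0.0435 mA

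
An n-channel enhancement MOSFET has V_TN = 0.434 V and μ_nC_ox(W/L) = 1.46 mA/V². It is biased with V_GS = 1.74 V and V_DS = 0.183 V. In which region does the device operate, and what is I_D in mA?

V_ov = V_GS − V_TN = 1.74 − 0.434 = 1.31 V.
Since V_DS = 0.183 V < V_ov = 1.31 V, the device is in the triode region.
I_D = k_n [V_ov · V_DS − ½ V_DS²] = 1.46 × [1.31 × 0.183 − 0.5 × 0.183²] = 0.324 mA.

Triode; I_D = 0.324 mA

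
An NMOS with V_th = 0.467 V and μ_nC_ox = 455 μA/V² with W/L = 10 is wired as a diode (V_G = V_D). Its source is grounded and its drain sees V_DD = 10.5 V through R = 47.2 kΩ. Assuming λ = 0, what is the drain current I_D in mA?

With gate tied to drain, V_GS = V_DS ≥ V_GS − V_th, so the device is in saturation.
k_n = μ_nC_ox · (W/L) = 4.55 mA/V².
KCL at the drain: ½ k_n (V_GS − V_th)² = (V_DD − V_GS)/R.
Let x = V_GS − 0.467. Then 107 x² + x − 10.03 = 0, giving x = 0.301 V (positive root), so V_GS = 0.768 V.
I_D = (V_DD − V_GS)/R = (10.5 − 0.768) / 47.2 = 0.206 mA.

I_D = 0.206 mA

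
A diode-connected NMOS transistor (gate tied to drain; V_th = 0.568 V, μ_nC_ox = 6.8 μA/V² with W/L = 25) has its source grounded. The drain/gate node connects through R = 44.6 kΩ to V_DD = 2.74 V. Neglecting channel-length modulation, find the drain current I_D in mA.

I_D = 0.0344 mA

With gate tied to drain, V_GS = V_DS ≥ V_GS − V_th, so the device is in saturation.
k_n = μ_nC_ox · (W/L) = 0.17 mA/V².
KCL at the drain: ½ k_n (V_GS − V_th)² = (V_DD − V_GS)/R.
Let x = V_GS − 0.568. Then 3.79 x² + x − 2.172 = 0, giving x = 0.636 V (positive root), so V_GS = 1.2 V.
I_D = (V_DD − V_GS)/R = (2.74 − 1.2) / 44.6 = 0.0344 mA.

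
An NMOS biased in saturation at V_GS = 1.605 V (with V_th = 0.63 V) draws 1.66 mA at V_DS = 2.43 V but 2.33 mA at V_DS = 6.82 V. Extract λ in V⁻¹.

With V_GS fixed, I_D ∝ (1 + λ V_DS) in saturation, so I_D2/I_D1 = (1 + λ V_DS2)/(1 + λ V_DS1).
2.33/1.66 = 1.404 = (1 + 6.82 λ)/(1 + 2.43 λ).
Solving: λ (I_D1 V_DS2 − I_D2 V_DS1) = I_D2 − I_D1, so λ = (2.33 − 1.66) / (1.66 × 6.82 − 2.33 × 2.43) = 0.67 / 5.66 = 0.118 V⁻¹.

λ = 0.118 V⁻¹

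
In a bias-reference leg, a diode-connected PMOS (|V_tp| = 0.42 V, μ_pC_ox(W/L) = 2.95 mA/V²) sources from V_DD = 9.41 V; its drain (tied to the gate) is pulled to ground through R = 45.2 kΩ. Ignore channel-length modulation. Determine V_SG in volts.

With gate tied to drain, V_SG = V_SD ≥ V_SG − |V_tp|, so the device is in saturation.
KCL at the drain: ½ k_p (V_SG − |V_tp|)² = (V_DD − V_SG)/R.
Let x = V_SG − 0.42. Then 66.7 x² + x − 8.99 = 0, giving x = 0.36 V (positive root), so V_SG = 0.78 V.
I_D = (V_DD − V_SG)/R = (9.41 − 0.78) / 45.2 = 0.191 mA.

V_SG = 0.780 V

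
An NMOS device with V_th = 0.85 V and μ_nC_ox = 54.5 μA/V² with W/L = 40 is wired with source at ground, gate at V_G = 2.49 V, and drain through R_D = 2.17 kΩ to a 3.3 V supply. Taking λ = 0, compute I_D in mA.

V_GS = V_G = 2.49 V, so V_ov = 2.49 − 0.85 = 1.64 V.
k_n = μ_nC_ox · (W/L) = 2.18 mA/V².
Assume saturation: I_D = ½ k_n V_ov² = 0.5 × 2.18 × 1.64² = 2.93 mA, giving V_DS = V_DD − I_D R_D = 3.3 − 2.93 × 2.17 = -3.06 V.
But -3.06 V < V_ov = 1.64 V, so the device is actually in triode.
In triode I_D = k_n[V_ov V_DS − ½ V_DS²] and I_D = (V_DD − V_DS)/R_D. Equating: 2.37 V_DS² − 8.758 V_DS + 3.3 = 0, giving V_DS = 0.426 V (the root below V_ov).
I_D = (3.3 − 0.426) / 2.17 = 1.32 mA.

I_D = 1.32 mA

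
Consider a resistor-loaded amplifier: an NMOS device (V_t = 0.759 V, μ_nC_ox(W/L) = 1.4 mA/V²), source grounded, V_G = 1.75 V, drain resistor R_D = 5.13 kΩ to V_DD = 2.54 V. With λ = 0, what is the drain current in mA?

V_GS = V_G = 1.75 V, so V_ov = 1.75 − 0.759 = 0.991 V.
Assume saturation: I_D = ½ k_n V_ov² = 0.5 × 1.4 × 0.991² = 0.687 mA, giving V_DS = V_DD − I_D R_D = 2.54 − 0.687 × 5.13 = -0.987 V.
But -0.987 V < V_ov = 0.991 V, so the device is actually in triode.
In triode I_D = k_n[V_ov V_DS − ½ V_DS²] and I_D = (V_DD − V_DS)/R_D. Equating: 3.59 V_DS² − 8.117 V_DS + 2.54 = 0, giving V_DS = 0.375 V (the root below V_ov).
I_D = (2.54 − 0.375) / 5.13 = 0.422 mA.

I_D = 0.422 mA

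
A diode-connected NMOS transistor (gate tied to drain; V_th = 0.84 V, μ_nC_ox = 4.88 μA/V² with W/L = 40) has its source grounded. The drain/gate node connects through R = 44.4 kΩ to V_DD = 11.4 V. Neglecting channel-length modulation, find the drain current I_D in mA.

With gate tied to drain, V_GS = V_DS ≥ V_GS − V_th, so the device is in saturation.
k_n = μ_nC_ox · (W/L) = 0.1952 mA/V².
KCL at the drain: ½ k_n (V_GS − V_th)² = (V_DD − V_GS)/R.
Let x = V_GS − 0.84. Then 4.33 x² + x − 10.56 = 0, giving x = 1.45 V (positive root), so V_GS = 2.29 V.
I_D = (V_DD − V_GS)/R = (11.4 − 2.29) / 44.4 = 0.205 mA.

I_D = 0.205 mA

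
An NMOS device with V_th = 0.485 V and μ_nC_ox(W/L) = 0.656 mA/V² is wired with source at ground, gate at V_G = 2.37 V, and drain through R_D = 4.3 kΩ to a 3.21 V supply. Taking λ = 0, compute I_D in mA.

V_GS = V_G = 2.37 V, so V_ov = 2.37 − 0.485 = 1.89 V.
Assume saturation: I_D = ½ k_n V_ov² = 0.5 × 0.656 × 1.89² = 1.17 mA, giving V_DS = V_DD − I_D R_D = 3.21 − 1.17 × 4.3 = -1.8 V.
But -1.8 V < V_ov = 1.89 V, so the device is actually in triode.
In triode I_D = k_n[V_ov V_DS − ½ V_DS²] and I_D = (V_DD − V_DS)/R_D. Equating: 1.41 V_DS² − 6.317 V_DS + 3.21 = 0, giving V_DS = 0.584 V (the root below V_ov).
I_D = (3.21 − 0.584) / 4.3 = 0.611 mA.

I_D = 0.611 mA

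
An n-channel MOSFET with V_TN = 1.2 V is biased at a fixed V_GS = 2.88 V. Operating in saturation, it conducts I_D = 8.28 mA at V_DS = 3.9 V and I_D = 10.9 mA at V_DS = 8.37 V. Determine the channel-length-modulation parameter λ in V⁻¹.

With V_GS fixed, I_D ∝ (1 + λ V_DS) in saturation, so I_D2/I_D1 = (1 + λ V_DS2)/(1 + λ V_DS1).
10.9/8.28 = 1.316 = (1 + 8.37 λ)/(1 + 3.9 λ).
Solving: λ (I_D1 V_DS2 − I_D2 V_DS1) = I_D2 − I_D1, so λ = (10.9 − 8.28) / (8.28 × 8.37 − 10.9 × 3.9) = 2.62 / 26.8 = 0.0978 V⁻¹.

λ = 0.0978 V⁻¹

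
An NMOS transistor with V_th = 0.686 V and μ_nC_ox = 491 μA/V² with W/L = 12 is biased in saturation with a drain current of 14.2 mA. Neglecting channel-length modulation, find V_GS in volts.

k_n = μ_nC_ox · (W/L) = 5.892 mA/V².
In saturation I_D = ½ k_n (V_GS − V_th)², so V_GS − V_th = √(2 I_D / k_n) = √(2 × 14.2 / 5.892) = 2.2 V.
V_GS = 0.686 + 2.2 = 2.88 V.

V_GS = 2.88 V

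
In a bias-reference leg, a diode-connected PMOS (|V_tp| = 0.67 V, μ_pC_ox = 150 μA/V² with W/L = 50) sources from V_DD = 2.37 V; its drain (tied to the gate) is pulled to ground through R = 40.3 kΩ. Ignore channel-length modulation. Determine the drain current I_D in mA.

With gate tied to drain, V_SG = V_SD ≥ V_SG − |V_tp|, so the device is in saturation.
k_p = μ_pC_ox · (W/L) = 7.5 mA/V².
KCL at the drain: ½ k_p (V_SG − |V_tp|)² = (V_DD − V_SG)/R.
Let x = V_SG − 0.67. Then 151 x² + x − 1.7 = 0, giving x = 0.103 V (positive root), so V_SG = 0.773 V.
I_D = (V_DD − V_SG)/R = (2.37 − 0.773) / 40.3 = 0.0396 mA.

I_D = 0.0396 mA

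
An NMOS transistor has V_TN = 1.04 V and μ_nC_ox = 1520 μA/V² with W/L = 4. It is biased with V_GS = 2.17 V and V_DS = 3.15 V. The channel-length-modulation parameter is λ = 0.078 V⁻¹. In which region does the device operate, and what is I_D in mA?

k_n = μ_nC_ox · (W/L) = 6.08 mA/V².
V_ov = V_GS − V_TN = 2.17 − 1.04 = 1.13 V.
Since V_DS = 3.15 V ≥ V_ov = 1.13 V, the device is in saturation.
I_D = ½ k_n V_ov² (1 + λ V_DS) = 0.5 × 6.08 × 1.13² × (1 + 0.078 × 3.15) = 4.84 mA.

Saturation; I_D = 4.84 mA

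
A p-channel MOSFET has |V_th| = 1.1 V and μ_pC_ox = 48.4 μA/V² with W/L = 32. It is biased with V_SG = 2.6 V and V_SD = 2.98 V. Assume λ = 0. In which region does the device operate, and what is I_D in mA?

k_p = μ_pC_ox · (W/L) = 1.549 mA/V².
V_ov = V_SG − |V_th| = 2.6 − 1.1 = 1.5 V.
Since V_SD = 2.98 V ≥ V_ov = 1.5 V, the device is in saturation.
I_D = ½ k_p V_ov² = 0.5 × 1.549 × 1.5² = 1.74 mA.

Saturation; I_D = 1.74 mA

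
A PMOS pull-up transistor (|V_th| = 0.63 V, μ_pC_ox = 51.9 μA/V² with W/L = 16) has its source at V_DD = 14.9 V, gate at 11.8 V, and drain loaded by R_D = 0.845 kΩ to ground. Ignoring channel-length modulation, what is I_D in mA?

V_SG = V_DD − V_G = 14.9 − 11.8 = 3.1 V, so V_ov = 3.1 − 0.63 = 2.47 V.
k_p = μ_pC_ox · (W/L) = 0.8304 mA/V².
Assume saturation: I_D = ½ k_p V_ov² = 0.5 × 0.8304 × 2.47² = 2.53 mA, giving V_SD = V_DD − I_D R_D = 14.9 − 2.53 × 0.845 = 12.8 V.
V_SD = 12.8 V ≥ V_ov = 2.47 V, confirming saturation.

I_D = 2.53 mA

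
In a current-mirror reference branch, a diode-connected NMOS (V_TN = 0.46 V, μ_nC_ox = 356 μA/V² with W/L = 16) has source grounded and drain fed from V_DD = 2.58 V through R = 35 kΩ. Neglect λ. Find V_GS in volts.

With gate tied to drain, V_GS = V_DS ≥ V_GS − V_TN, so the device is in saturation.
k_n = μ_nC_ox · (W/L) = 5.696 mA/V².
KCL at the drain: ½ k_n (V_GS − V_TN)² = (V_DD − V_GS)/R.
Let x = V_GS − 0.46. Then 99.7 x² + x − 2.12 = 0, giving x = 0.141 V (positive root), so V_GS = 0.601 V.
I_D = (V_DD − V_GS)/R = (2.58 − 0.601) / 35 = 0.0565 mA.

V_GS = 0.601 V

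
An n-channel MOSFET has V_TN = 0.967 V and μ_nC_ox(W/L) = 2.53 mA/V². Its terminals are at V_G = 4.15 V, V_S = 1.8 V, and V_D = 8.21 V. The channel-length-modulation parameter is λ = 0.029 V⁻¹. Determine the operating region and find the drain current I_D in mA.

V_GS = V_G − V_S = 4.15 − 1.8 = 2.35 V; V_DS = V_D − V_S = 8.21 − 1.8 = 6.41 V.
V_ov = V_GS − V_TN = 2.35 − 0.967 = 1.38 V.
Since V_DS = 6.41 V ≥ V_ov = 1.38 V, the device is in saturation.
I_D = ½ k_n V_ov² (1 + λ V_DS) = 0.5 × 2.53 × 1.38² × (1 + 0.029 × 6.41) = 2.87 mA.

Saturation; I_D = 2.87 mA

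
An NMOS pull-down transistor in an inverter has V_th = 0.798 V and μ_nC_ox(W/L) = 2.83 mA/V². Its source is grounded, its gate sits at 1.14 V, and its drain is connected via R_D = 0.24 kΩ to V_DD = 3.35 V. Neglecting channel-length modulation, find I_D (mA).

I_D = 0.166 mA

V_GS = V_G = 1.14 V, so V_ov = 1.14 − 0.798 = 0.342 V.
Assume saturation: I_D = ½ k_n V_ov² = 0.5 × 2.83 × 0.342² = 0.166 mA, giving V_DS = V_DD − I_D R_D = 3.35 − 0.166 × 0.24 = 3.31 V.
V_DS = 3.31 V ≥ V_ov = 0.342 V, confirming saturation.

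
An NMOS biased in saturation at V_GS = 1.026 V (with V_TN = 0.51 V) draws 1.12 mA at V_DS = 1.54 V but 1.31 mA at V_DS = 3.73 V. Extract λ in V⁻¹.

With V_GS fixed, I_D ∝ (1 + λ V_DS) in saturation, so I_D2/I_D1 = (1 + λ V_DS2)/(1 + λ V_DS1).
1.31/1.12 = 1.17 = (1 + 3.73 λ)/(1 + 1.54 λ).
Solving: λ (I_D1 V_DS2 − I_D2 V_DS1) = I_D2 − I_D1, so λ = (1.31 − 1.12) / (1.12 × 3.73 − 1.31 × 1.54) = 0.19 / 2.16 = 0.088 V⁻¹.

λ = 0.0880 V⁻¹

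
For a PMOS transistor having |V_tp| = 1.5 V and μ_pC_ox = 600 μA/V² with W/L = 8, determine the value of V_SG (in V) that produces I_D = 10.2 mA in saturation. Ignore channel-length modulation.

V_SG = 3.56 V

k_p = μ_pC_ox · (W/L) = 4.8 mA/V².
In saturation I_D = ½ k_p (V_SG − |V_tp|)², so V_SG − |V_tp| = √(2 I_D / k_p) = √(2 × 10.2 / 4.8) = 2.06 V.
V_SG = 1.5 + 2.06 = 3.56 V.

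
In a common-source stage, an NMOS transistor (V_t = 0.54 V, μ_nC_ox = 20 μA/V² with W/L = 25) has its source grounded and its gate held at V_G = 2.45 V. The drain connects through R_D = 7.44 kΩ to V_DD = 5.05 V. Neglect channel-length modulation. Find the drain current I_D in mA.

I_D = 0.578 mA

V_GS = V_G = 2.45 V, so V_ov = 2.45 − 0.54 = 1.91 V.
k_n = μ_nC_ox · (W/L) = 0.5 mA/V².
Assume saturation: I_D = ½ k_n V_ov² = 0.5 × 0.5 × 1.91² = 0.912 mA, giving V_DS = V_DD − I_D R_D = 5.05 − 0.912 × 7.44 = -1.74 V.
But -1.74 V < V_ov = 1.91 V, so the device is actually in triode.
In triode I_D = k_n[V_ov V_DS − ½ V_DS²] and I_D = (V_DD − V_DS)/R_D. Equating: 1.86 V_DS² − 8.105 V_DS + 5.05 = 0, giving V_DS = 0.753 V (the root below V_ov).
I_D = (5.05 − 0.753) / 7.44 = 0.578 mA.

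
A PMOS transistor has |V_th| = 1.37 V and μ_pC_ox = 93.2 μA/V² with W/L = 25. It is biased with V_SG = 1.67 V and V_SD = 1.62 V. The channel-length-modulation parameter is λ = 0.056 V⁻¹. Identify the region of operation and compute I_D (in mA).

k_p = μ_pC_ox · (W/L) = 2.33 mA/V².
V_ov = V_SG − |V_th| = 1.67 − 1.37 = 0.3 V.
Since V_SD = 1.62 V ≥ V_ov = 0.3 V, the device is in saturation.
I_D = ½ k_p V_ov² (1 + λ V_SD) = 0.5 × 2.33 × 0.3² × (1 + 0.056 × 1.62) = 0.114 mA.

Saturation; I_D = 0.114 mA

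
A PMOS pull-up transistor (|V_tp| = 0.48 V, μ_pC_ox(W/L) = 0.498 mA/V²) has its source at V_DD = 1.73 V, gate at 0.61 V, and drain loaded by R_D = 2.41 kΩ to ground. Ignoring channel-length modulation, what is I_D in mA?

V_SG = V_DD − V_G = 1.73 − 0.61 = 1.12 V, so V_ov = 1.12 − 0.48 = 0.64 V.
Assume saturation: I_D = ½ k_p V_ov² = 0.5 × 0.498 × 0.64² = 0.102 mA, giving V_SD = V_DD − I_D R_D = 1.73 − 0.102 × 2.41 = 1.48 V.
V_SD = 1.48 V ≥ V_ov = 0.64 V, confirming saturation.

I_D = 0.102 mA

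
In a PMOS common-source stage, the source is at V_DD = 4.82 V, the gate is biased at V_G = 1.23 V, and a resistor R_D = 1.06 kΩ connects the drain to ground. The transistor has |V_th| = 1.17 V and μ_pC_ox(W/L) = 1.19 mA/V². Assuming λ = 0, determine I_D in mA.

I_D = 3.06 mA

V_SG = V_DD − V_G = 4.82 − 1.23 = 3.59 V, so V_ov = 3.59 − 1.17 = 2.42 V.
Assume saturation: I_D = ½ k_p V_ov² = 0.5 × 1.19 × 2.42² = 3.48 mA, giving V_SD = V_DD − I_D R_D = 4.82 − 3.48 × 1.06 = 1.13 V.
But 1.13 V < V_ov = 2.42 V, so the device is actually in triode.
In triode I_D = k_p[V_ov V_SD − ½ V_SD²] and I_D = (V_DD − V_SD)/R_D. Equating: 0.631 V_SD² − 4.053 V_SD + 4.82 = 0, giving V_SD = 1.58 V (the root below V_ov).
I_D = (4.82 − 1.58) / 1.06 = 3.06 mA.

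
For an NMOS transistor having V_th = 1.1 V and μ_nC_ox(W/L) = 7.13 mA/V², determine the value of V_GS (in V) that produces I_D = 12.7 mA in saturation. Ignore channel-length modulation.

In saturation I_D = ½ k_n (V_GS − V_th)², so V_GS − V_th = √(2 I_D / k_n) = √(2 × 12.7 / 7.13) = 1.89 V.
V_GS = 1.1 + 1.89 = 2.99 V.

V_GS = 2.99 V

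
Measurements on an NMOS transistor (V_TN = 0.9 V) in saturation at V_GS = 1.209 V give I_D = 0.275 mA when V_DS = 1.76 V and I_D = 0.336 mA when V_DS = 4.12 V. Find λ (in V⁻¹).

λ = 0.113 V⁻¹

With V_GS fixed, I_D ∝ (1 + λ V_DS) in saturation, so I_D2/I_D1 = (1 + λ V_DS2)/(1 + λ V_DS1).
0.336/0.275 = 1.222 = (1 + 4.12 λ)/(1 + 1.76 λ).
Solving: λ (I_D1 V_DS2 − I_D2 V_DS1) = I_D2 − I_D1, so λ = (0.336 − 0.275) / (0.275 × 4.12 − 0.336 × 1.76) = 0.061 / 0.542 = 0.113 V⁻¹.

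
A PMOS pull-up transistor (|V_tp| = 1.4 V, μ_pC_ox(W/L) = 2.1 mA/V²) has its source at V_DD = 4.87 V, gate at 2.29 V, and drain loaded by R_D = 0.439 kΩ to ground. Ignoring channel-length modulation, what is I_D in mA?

V_SG = V_DD − V_G = 4.87 − 2.29 = 2.58 V, so V_ov = 2.58 − 1.4 = 1.18 V.
Assume saturation: I_D = ½ k_p V_ov² = 0.5 × 2.1 × 1.18² = 1.46 mA, giving V_SD = V_DD − I_D R_D = 4.87 − 1.46 × 0.439 = 4.23 V.
V_SD = 4.23 V ≥ V_ov = 1.18 V, confirming saturation.

I_D = 1.46 mA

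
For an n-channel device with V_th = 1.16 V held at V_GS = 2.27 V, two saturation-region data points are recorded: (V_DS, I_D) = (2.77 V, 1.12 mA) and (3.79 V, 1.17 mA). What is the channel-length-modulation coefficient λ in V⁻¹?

λ = 0.0498 V⁻¹

With V_GS fixed, I_D ∝ (1 + λ V_DS) in saturation, so I_D2/I_D1 = (1 + λ V_DS2)/(1 + λ V_DS1).
1.17/1.12 = 1.045 = (1 + 3.79 λ)/(1 + 2.77 λ).
Solving: λ (I_D1 V_DS2 − I_D2 V_DS1) = I_D2 − I_D1, so λ = (1.17 − 1.12) / (1.12 × 3.79 − 1.17 × 2.77) = 0.05 / 1 = 0.0498 V⁻¹.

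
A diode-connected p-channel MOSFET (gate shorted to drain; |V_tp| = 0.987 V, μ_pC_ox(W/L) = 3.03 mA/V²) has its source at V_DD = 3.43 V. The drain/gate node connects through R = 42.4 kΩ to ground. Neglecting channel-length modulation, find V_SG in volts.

V_SG = 1.17 V

With gate tied to drain, V_SG = V_SD ≥ V_SG − |V_tp|, so the device is in saturation.
KCL at the drain: ½ k_p (V_SG − |V_tp|)² = (V_DD − V_SG)/R.
Let x = V_SG − 0.987. Then 64.2 x² + x − 2.443 = 0, giving x = 0.187 V (positive root), so V_SG = 1.17 V.
I_D = (V_DD − V_SG)/R = (3.43 − 1.17) / 42.4 = 0.0532 mA.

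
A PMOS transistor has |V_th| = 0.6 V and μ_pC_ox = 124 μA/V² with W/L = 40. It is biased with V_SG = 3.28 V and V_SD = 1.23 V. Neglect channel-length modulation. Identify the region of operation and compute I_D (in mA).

k_p = μ_pC_ox · (W/L) = 4.96 mA/V².
V_ov = V_SG − |V_th| = 3.28 − 0.6 = 2.68 V.
Since V_SD = 1.23 V < V_ov = 2.68 V, the device is in the triode region.
I_D = k_p [V_ov · V_SD − ½ V_SD²] = 4.96 × [2.68 × 1.23 − 0.5 × 1.23²] = 12.6 mA.

Triode; I_D = 12.6 mA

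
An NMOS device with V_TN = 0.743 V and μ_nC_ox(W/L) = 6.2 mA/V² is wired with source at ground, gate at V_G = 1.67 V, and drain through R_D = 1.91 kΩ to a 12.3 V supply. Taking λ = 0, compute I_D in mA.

V_GS = V_G = 1.67 V, so V_ov = 1.67 − 0.743 = 0.927 V.
Assume saturation: I_D = ½ k_n V_ov² = 0.5 × 6.2 × 0.927² = 2.66 mA, giving V_DS = V_DD − I_D R_D = 12.3 − 2.66 × 1.91 = 7.21 V.
V_DS = 7.21 V ≥ V_ov = 0.927 V, confirming saturation.

I_D = 2.66 mA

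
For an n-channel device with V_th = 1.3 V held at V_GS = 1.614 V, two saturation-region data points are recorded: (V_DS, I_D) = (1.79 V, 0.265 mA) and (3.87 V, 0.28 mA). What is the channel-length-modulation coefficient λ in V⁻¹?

With V_GS fixed, I_D ∝ (1 + λ V_DS) in saturation, so I_D2/I_D1 = (1 + λ V_DS2)/(1 + λ V_DS1).
0.28/0.265 = 1.057 = (1 + 3.87 λ)/(1 + 1.79 λ).
Solving: λ (I_D1 V_DS2 − I_D2 V_DS1) = I_D2 − I_D1, so λ = (0.28 − 0.265) / (0.265 × 3.87 − 0.28 × 1.79) = 0.015 / 0.524 = 0.0286 V⁻¹.

λ = 0.0286 V⁻¹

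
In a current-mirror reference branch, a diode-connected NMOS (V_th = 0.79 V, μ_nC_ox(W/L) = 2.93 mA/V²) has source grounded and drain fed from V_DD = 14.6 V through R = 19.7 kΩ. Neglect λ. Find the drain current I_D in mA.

I_D = 0.667 mA

With gate tied to drain, V_GS = V_DS ≥ V_GS − V_th, so the device is in saturation.
KCL at the drain: ½ k_n (V_GS − V_th)² = (V_DD − V_GS)/R.
Let x = V_GS − 0.79. Then 28.9 x² + x − 13.81 = 0, giving x = 0.675 V (positive root), so V_GS = 1.46 V.
I_D = (V_DD − V_GS)/R = (14.6 − 1.46) / 19.7 = 0.667 mA.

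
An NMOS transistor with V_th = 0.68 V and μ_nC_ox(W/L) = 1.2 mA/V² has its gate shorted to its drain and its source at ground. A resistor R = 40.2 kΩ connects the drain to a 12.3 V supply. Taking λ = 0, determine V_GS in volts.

With gate tied to drain, V_GS = V_DS ≥ V_GS − V_th, so the device is in saturation.
KCL at the drain: ½ k_n (V_GS − V_th)² = (V_DD − V_GS)/R.
Let x = V_GS − 0.68. Then 24.1 x² + x − 11.62 = 0, giving x = 0.674 V (positive root), so V_GS = 1.35 V.
I_D = (V_DD − V_GS)/R = (12.3 − 1.35) / 40.2 = 0.272 mA.

V_GS = 1.35 V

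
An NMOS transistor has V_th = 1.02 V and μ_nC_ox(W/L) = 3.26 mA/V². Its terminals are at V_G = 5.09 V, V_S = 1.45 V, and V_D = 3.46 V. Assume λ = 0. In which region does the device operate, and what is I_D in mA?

Triode; I_D = 10.6 mA

V_GS = V_G − V_S = 5.09 − 1.45 = 3.64 V; V_DS = V_D − V_S = 3.46 − 1.45 = 2.01 V.
V_ov = V_GS − V_th = 3.64 − 1.02 = 2.62 V.
Since V_DS = 2.01 V < V_ov = 2.62 V, the device is in the triode region.
I_D = k_n [V_ov · V_DS − ½ V_DS²] = 3.26 × [2.62 × 2.01 − 0.5 × 2.01²] = 10.6 mA.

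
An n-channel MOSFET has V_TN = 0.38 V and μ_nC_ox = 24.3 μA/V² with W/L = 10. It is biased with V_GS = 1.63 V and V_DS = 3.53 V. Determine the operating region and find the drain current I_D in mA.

Saturation; I_D = 0.190 mA

k_n = μ_nC_ox · (W/L) = 0.243 mA/V².
V_ov = V_GS − V_TN = 1.63 − 0.38 = 1.25 V.
Since V_DS = 3.53 V ≥ V_ov = 1.25 V, the device is in saturation.
I_D = ½ k_n V_ov² = 0.5 × 0.243 × 1.25² = 0.19 mA.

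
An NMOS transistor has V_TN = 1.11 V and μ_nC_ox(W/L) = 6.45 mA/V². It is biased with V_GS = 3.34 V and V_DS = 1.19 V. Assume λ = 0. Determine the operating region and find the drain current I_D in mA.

Triode; I_D = 12.5 mA

V_ov = V_GS − V_TN = 3.34 − 1.11 = 2.23 V.
Since V_DS = 1.19 V < V_ov = 2.23 V, the device is in the triode region.
I_D = k_n [V_ov · V_DS − ½ V_DS²] = 6.45 × [2.23 × 1.19 − 0.5 × 1.19²] = 12.5 mA.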